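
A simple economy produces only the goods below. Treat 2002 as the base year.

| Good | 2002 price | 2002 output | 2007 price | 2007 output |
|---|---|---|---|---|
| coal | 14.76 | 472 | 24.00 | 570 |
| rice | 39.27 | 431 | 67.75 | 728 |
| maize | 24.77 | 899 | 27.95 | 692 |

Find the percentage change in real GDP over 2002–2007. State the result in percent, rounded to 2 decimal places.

17.29%

Real GDP 2002 = Nominal GDP 2002 = 14.76·472 + 39.27·431 + 24.77·899 = 46160.32.
Real GDP 2007 (at 2002 prices) = 14.76·570 + 39.27·728 + 24.77·692 = 54142.60.
Real growth = 54142.60/46160.32 − 1 = 0.1729.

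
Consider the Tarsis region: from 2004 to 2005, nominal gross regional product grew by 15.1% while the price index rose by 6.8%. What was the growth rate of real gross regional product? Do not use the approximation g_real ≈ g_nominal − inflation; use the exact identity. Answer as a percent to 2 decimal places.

7.77%

(1 + g_nom) = (1 + g_real)(1 + π), so g_real = 1.1510 / 1.0680 − 1 = 0.07772.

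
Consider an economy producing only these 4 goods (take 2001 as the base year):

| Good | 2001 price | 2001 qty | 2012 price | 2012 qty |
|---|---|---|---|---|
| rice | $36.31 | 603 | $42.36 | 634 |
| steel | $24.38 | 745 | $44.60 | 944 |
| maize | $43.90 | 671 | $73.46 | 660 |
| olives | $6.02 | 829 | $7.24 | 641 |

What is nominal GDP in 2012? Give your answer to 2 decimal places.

$122083.08

Nominal GDP 2012 = Σ (p_2012 × q_2012) = 42.36·634 + 44.60·944 + 73.46·660 + 7.24·641 = 122083.08.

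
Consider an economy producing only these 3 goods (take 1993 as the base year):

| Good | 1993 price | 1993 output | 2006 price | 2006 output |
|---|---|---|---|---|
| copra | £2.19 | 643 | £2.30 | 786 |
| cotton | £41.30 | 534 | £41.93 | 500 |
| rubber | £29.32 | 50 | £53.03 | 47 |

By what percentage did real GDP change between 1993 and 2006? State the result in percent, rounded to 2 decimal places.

-4.73%

Real GDP 1993 = Nominal GDP 1993 = 2.19·643 + 41.30·534 + 29.32·50 = 24928.37.
Real GDP 2006 (at 1993 prices) = 2.19·786 + 41.30·500 + 29.32·47 = 23749.38.
Real growth = 23749.38/24928.37 − 1 = -0.0473.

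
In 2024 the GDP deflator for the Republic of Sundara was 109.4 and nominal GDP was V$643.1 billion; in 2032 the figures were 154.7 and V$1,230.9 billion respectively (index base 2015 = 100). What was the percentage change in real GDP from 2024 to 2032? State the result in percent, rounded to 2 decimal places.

Real GDP 2024 = 643.1 / 1.094 = 587.84.
Real GDP 2032 = 1230.9 / 1.547 = 795.67.
Real growth = 795.67 / 587.84 − 1 = 0.3535.

35.35%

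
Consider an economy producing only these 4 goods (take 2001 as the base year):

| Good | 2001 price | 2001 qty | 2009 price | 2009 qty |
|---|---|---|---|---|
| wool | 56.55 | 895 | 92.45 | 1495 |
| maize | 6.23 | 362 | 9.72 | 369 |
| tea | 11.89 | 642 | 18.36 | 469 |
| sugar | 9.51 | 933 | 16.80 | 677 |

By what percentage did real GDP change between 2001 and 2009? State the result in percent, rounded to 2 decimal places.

Real GDP 2001 = Nominal GDP 2001 = 56.55·895 + 6.23·362 + 11.89·642 + 9.51·933 = 69373.72.
Real GDP 2009 (at 2001 prices) = 56.55·1495 + 6.23·369 + 11.89·469 + 9.51·677 = 98855.80.
Real growth = 98855.80/69373.72 − 1 = 0.4250.

42.50%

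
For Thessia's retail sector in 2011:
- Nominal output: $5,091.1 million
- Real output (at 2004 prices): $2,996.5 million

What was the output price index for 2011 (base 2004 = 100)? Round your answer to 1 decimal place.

output price index = (Nominal / Real) × 100 = 5091.1 / 2996.5 × 100 = 169.90.

169.9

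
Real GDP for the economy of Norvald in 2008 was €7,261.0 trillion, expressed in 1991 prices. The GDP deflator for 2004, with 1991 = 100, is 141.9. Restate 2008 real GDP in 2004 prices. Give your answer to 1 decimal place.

€10,303.4 trillion

Real GDP in 2004 prices = Real GDP in 1991 prices × (P_2004/P_1991) = 7261.0 × 1.419 = 10303.36.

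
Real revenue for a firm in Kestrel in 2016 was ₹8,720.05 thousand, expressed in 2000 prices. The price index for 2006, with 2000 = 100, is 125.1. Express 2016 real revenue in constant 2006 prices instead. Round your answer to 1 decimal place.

Real revenue in 2006 prices = Real revenue in 2000 prices × (P_2006/P_2000) = 8720.05 × 1.251 = 10908.78.

₹10,908.8 thousand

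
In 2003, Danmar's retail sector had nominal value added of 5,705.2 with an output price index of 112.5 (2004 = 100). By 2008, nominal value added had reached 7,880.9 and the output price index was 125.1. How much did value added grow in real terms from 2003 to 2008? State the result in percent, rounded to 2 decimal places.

24.22%

Deflate each year: 2003 → 5705.2/1.125 = 5071.29; 2008 → 7880.9/1.251 = 6299.68.
So real value added changed by 6299.68/5071.29 − 1 = 0.2422, i.e. 24.22%.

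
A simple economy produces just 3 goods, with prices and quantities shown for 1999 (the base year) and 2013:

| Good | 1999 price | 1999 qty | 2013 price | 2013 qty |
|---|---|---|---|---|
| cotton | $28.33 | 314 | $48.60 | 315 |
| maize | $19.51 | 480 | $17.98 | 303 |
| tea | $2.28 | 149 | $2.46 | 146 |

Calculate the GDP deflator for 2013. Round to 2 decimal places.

139.21

Nominal GDP 2013 = 48.60·315 + 17.98·303 + 2.46·146 = 21116.10.
Real GDP 2013 (at 1999 prices) = 28.33·315 + 19.51·303 + 2.28·146 = 15168.36.
Deflator = Nominal/Real × 100 = 21116.10/15168.36 × 100 = 139.211.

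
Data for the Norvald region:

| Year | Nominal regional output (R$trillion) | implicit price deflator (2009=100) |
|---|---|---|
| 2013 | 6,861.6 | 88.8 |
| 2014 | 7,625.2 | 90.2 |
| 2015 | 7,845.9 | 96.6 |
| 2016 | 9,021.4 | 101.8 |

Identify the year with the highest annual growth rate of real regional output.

2014

2014: real = 7625.2/0.902 = 8453.66; growth vs 2013 (7727.03) = 9.40%.
2015: real = 7845.9/0.966 = 8122.05; growth vs 2014 (8453.66) = -3.92%.
2016: real = 9021.4/1.018 = 8861.89; growth vs 2015 (8122.05) = 9.11%.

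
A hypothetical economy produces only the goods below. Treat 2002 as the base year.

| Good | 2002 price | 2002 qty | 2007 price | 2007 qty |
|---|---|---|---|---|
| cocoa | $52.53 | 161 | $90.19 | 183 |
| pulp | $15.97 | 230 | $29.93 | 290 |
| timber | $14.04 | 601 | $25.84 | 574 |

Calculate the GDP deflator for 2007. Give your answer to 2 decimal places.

Nominal GDP 2007 = 90.19·183 + 29.93·290 + 25.84·574 = 40016.63.
Real GDP 2007 (at 2002 prices) = 52.53·183 + 15.97·290 + 14.04·574 = 22303.25.
Deflator = Nominal/Real × 100 = 40016.63/22303.25 × 100 = 179.421.

179.42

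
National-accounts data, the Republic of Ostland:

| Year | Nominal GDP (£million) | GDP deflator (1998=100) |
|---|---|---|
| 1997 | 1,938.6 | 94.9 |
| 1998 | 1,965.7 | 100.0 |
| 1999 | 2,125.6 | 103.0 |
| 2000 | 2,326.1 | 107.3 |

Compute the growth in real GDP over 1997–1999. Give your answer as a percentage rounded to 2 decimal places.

1.02%

Real GDP 1997 = 1938.6/0.949 = 2042.78.
Real GDP 1999 = 2125.6/1.030 = 2063.69.
Change = 2063.69/2042.78 − 1 = 0.0102.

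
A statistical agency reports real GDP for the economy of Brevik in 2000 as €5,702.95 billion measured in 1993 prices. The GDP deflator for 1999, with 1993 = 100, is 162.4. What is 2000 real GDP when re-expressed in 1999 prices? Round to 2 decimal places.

€9,261.59 billion

Real GDP in 1999 prices = Real GDP in 1993 prices × (P_1999/P_1993) = 5702.95 × 1.624 = 9261.59.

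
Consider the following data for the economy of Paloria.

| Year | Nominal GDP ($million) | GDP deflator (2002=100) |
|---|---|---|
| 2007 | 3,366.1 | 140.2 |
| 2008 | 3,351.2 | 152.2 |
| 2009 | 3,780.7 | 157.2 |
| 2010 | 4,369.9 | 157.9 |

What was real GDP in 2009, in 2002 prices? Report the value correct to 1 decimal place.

Real GDP 2009 = 3780.7 / 1.572 = 2405.03.

$2,405.0 million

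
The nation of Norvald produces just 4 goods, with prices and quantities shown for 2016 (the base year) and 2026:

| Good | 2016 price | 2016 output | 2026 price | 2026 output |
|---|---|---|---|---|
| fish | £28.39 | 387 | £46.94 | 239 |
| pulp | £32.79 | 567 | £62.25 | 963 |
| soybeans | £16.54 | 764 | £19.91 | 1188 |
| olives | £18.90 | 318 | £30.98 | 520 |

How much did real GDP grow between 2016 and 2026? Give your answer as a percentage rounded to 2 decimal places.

40.67%

Real GDP 2016 = Nominal GDP 2016 = 28.39·387 + 32.79·567 + 16.54·764 + 18.90·318 = 48225.62.
Real GDP 2026 (at 2016 prices) = 28.39·239 + 32.79·963 + 16.54·1188 + 18.90·520 = 67839.50.
Real growth = 67839.50/48225.62 − 1 = 0.4067.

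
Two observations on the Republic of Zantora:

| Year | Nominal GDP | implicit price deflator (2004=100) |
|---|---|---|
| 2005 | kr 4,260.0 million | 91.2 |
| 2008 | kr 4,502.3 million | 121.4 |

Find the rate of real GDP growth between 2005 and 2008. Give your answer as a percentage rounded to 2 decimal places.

-20.60%

Deflate each year: 2005 → 4260.0/0.912 = 4671.05; 2008 → 4502.3/1.214 = 3708.65.
So real GDP changed by 3708.65/4671.05 − 1 = -0.2060, i.e. -20.60%.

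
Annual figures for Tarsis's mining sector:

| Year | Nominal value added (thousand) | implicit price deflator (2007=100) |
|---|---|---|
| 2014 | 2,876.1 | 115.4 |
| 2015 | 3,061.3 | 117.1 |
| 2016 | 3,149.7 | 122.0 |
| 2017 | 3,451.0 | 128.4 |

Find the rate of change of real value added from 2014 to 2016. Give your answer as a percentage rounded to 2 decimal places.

3.59%

Real value added 2014 = 2876.1/1.154 = 2492.29.
Real value added 2016 = 3149.7/1.220 = 2581.72.
Change = 2581.72/2492.29 − 1 = 0.0359.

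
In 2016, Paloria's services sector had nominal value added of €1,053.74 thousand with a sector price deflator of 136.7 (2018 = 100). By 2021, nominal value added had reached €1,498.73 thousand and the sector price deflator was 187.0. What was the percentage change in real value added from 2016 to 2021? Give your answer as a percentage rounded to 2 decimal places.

3.97%

Deflate each year: 2016 → 1053.74/1.367 = 770.84; 2021 → 1498.73/1.870 = 801.46.
So real value added changed by 801.46/770.84 − 1 = 0.0397, i.e. 3.97%.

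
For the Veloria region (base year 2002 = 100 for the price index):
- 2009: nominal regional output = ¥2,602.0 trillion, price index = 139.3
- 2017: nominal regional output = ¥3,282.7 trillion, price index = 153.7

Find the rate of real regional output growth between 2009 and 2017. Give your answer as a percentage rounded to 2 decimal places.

14.34%

Deflate each year: 2009 → 2602.0/1.393 = 1867.91; 2017 → 3282.7/1.537 = 2135.78.
So real regional output changed by 2135.78/1867.91 − 1 = 0.1434, i.e. 14.34%.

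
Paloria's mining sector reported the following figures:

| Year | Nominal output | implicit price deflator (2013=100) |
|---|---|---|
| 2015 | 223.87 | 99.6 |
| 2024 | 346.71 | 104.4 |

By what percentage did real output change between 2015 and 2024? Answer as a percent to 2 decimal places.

Real output 2015 = 223.87 / 0.996 = 224.77.
Real output 2024 = 346.71 / 1.044 = 332.10.
Real growth = 332.10 / 224.77 − 1 = 0.4775.

47.75%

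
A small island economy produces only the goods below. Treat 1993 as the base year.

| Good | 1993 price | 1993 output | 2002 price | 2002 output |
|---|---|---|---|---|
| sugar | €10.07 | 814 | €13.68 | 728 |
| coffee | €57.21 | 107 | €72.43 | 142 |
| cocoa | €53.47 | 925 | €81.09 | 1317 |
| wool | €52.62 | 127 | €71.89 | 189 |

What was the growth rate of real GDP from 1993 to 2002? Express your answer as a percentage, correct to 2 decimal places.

35.99%

Real GDP 1993 = Nominal GDP 1993 = 10.07·814 + 57.21·107 + 53.47·925 + 52.62·127 = 70460.94.
Real GDP 2002 (at 1993 prices) = 10.07·728 + 57.21·142 + 53.47·1317 + 52.62·189 = 95819.95.
Real growth = 95819.95/70460.94 − 1 = 0.3599.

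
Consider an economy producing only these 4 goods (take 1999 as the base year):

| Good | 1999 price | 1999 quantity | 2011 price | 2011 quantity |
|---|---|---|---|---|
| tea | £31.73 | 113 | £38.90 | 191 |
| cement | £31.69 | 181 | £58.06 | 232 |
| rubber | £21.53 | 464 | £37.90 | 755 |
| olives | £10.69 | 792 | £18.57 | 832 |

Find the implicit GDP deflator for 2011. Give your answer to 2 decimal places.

Nominal GDP 2011 = 38.90·191 + 58.06·232 + 37.90·755 + 18.57·832 = 64964.56.
Real GDP 2011 (at 1999 prices) = 31.73·191 + 31.69·232 + 21.53·755 + 10.69·832 = 38561.74.
Deflator = Nominal/Real × 100 = 64964.56/38561.74 × 100 = 168.469.

168.47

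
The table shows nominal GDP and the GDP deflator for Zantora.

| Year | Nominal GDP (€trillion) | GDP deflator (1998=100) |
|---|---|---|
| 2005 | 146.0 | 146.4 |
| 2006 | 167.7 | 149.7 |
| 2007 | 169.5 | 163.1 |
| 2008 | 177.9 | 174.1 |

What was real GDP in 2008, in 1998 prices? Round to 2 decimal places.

Real GDP 2008 = 177.9 / 1.741 = 102.18.

€102.18 trillion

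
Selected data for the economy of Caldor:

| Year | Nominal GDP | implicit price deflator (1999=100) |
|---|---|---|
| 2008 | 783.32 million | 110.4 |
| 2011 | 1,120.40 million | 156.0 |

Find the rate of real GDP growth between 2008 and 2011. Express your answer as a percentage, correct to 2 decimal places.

1.22%

Real GDP 2008 = 783.32 / 1.104 = 709.53.
Real GDP 2011 = 1120.40 / 1.560 = 718.21.
Real growth = 718.21 / 709.53 − 1 = 0.0122.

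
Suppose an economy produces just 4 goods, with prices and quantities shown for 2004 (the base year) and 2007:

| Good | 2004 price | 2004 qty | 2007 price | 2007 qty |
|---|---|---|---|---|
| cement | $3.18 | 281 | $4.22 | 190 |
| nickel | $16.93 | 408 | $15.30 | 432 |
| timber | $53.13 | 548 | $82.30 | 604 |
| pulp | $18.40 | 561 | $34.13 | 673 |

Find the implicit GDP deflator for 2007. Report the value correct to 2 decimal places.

152.87

Nominal GDP 2007 = 4.22·190 + 15.30·432 + 82.30·604 + 34.13·673 = 80090.09.
Real GDP 2007 (at 2004 prices) = 3.18·190 + 16.93·432 + 53.13·604 + 18.40·673 = 52391.68.
Deflator = Nominal/Real × 100 = 80090.09/52391.68 × 100 = 152.868.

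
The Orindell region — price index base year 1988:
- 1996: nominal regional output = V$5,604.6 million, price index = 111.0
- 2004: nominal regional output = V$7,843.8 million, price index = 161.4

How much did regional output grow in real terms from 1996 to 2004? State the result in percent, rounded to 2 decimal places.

-3.75%

Deflate each year: 1996 → 5604.6/1.110 = 5049.19; 2004 → 7843.8/1.614 = 4859.85.
So real regional output changed by 4859.85/5049.19 − 1 = -0.0375, i.e. -3.75%.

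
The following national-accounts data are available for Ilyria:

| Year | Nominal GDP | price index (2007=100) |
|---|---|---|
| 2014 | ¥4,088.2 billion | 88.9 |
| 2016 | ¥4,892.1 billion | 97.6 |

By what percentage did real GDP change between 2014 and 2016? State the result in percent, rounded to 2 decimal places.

Real GDP 2014 = 4088.2 / 0.889 = 4598.65.
Real GDP 2016 = 4892.1 / 0.976 = 5012.40.
Real growth = 5012.40 / 4598.65 − 1 = 0.0900.

9.00%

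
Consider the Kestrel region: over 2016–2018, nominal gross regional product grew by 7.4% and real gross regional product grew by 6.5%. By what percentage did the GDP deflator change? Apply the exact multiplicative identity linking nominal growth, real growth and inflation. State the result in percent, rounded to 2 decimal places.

0.85%

(1 + g_nom) = (1 + g_real)(1 + π), so π = 1.0740 / 1.0650 − 1 = 0.00845.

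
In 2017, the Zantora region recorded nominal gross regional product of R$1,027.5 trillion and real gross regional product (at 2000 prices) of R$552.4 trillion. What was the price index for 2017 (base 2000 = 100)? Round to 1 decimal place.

price index = (Nominal / Real) × 100 = 1027.5 / 552.4 × 100 = 186.01.

186.0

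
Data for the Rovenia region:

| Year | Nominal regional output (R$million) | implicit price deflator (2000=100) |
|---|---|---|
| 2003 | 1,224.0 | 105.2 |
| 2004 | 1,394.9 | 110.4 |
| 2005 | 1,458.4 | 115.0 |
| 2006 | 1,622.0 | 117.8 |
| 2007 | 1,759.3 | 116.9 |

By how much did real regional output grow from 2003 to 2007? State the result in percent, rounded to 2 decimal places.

Real regional output 2003 = 1224.0/1.052 = 1163.50.
Real regional output 2007 = 1759.3/1.169 = 1504.96.
Change = 1504.96/1163.50 − 1 = 0.2935.

29.35%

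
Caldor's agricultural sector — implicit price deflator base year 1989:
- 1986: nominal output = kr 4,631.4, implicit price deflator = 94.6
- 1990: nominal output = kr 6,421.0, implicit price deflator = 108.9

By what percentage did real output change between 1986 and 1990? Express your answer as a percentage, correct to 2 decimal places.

20.44%

Deflate each year: 1986 → 4631.4/0.946 = 4895.77; 1990 → 6421.0/1.089 = 5896.24.
So real output changed by 5896.24/4895.77 − 1 = 0.2044, i.e. 20.44%.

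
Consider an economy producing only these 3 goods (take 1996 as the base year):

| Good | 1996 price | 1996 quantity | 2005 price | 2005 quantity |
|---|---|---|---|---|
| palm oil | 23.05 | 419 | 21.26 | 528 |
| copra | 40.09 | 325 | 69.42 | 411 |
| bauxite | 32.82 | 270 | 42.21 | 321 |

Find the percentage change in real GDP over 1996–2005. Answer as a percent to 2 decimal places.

Real GDP 1996 = Nominal GDP 1996 = 23.05·419 + 40.09·325 + 32.82·270 = 31548.60.
Real GDP 2005 (at 1996 prices) = 23.05·528 + 40.09·411 + 32.82·321 = 39182.61.
Real growth = 39182.61/31548.60 − 1 = 0.2420.

24.20%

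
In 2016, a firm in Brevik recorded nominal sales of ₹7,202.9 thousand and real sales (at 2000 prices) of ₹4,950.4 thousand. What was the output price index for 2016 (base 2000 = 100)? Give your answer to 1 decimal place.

output price index = (Nominal / Real) × 100 = 7202.9 / 4950.4 × 100 = 145.50.

145.5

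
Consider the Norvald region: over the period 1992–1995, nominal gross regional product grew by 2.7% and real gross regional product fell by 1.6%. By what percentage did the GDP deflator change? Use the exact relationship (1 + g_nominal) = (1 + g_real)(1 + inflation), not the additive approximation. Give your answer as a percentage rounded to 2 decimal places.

(1 + g_nom) = (1 + g_real)(1 + π), so π = 1.0270 / 0.9840 − 1 = 0.04370.

4.37%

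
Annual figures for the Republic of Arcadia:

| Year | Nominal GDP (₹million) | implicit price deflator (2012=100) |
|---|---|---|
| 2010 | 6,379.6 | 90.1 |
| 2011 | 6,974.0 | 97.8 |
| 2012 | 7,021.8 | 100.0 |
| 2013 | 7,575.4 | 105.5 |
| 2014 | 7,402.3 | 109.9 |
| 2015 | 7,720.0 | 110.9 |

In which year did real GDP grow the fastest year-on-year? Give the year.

2011: real = 6974.0/0.978 = 7130.88; growth vs 2010 (7080.58) = 0.71%.
2012: real = 7021.8/1.000 = 7021.80; growth vs 2011 (7130.88) = -1.53%.
2013: real = 7575.4/1.055 = 7180.47; growth vs 2012 (7021.80) = 2.26%.
2014: real = 7402.3/1.099 = 6735.49; growth vs 2013 (7180.47) = -6.20%.
2015: real = 7720.0/1.109 = 6961.23; growth vs 2014 (6735.49) = 3.35%.

2015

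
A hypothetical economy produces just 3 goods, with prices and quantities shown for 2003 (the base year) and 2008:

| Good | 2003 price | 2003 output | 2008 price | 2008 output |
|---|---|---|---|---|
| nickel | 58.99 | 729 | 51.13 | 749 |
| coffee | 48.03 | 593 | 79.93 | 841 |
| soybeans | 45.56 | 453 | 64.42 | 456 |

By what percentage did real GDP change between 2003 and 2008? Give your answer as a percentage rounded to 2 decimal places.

Real GDP 2003 = Nominal GDP 2003 = 58.99·729 + 48.03·593 + 45.56·453 = 92124.18.
Real GDP 2008 (at 2003 prices) = 58.99·749 + 48.03·841 + 45.56·456 = 105352.10.
Real growth = 105352.10/92124.18 − 1 = 0.1436.

14.36%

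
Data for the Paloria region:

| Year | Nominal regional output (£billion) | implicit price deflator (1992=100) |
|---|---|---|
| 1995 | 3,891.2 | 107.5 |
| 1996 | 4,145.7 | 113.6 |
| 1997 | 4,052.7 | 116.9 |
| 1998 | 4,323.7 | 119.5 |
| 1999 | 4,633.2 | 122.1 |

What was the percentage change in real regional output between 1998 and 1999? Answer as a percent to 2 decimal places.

4.88%

Real regional output 1998 = 4323.7/1.195 = 3618.16.
Real regional output 1999 = 4633.2/1.221 = 3794.59.
Change = 3794.59/3618.16 − 1 = 0.0488.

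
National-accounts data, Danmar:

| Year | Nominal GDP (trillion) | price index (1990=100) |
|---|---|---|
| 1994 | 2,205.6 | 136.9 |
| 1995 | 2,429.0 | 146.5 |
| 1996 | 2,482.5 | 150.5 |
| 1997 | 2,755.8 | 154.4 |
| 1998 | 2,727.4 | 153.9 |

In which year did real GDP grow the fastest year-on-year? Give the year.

1995: real = 2429.0/1.465 = 1658.02; growth vs 1994 (1611.10) = 2.91%.
1996: real = 2482.5/1.505 = 1649.50; growth vs 1995 (1658.02) = -0.51%.
1997: real = 2755.8/1.544 = 1784.84; growth vs 1996 (1649.50) = 8.20%.
1998: real = 2727.4/1.539 = 1772.19; growth vs 1997 (1784.84) = -0.71%.

1997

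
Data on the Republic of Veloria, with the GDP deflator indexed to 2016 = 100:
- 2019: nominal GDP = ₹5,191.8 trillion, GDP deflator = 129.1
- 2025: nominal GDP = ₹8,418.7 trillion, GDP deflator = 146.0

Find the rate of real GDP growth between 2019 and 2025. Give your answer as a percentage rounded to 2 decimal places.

Real GDP 2019 = 5191.8 / 1.291 = 4021.53.
Real GDP 2025 = 8418.7 / 1.460 = 5766.23.
Real growth = 5766.23 / 4021.53 − 1 = 0.4338.

43.38%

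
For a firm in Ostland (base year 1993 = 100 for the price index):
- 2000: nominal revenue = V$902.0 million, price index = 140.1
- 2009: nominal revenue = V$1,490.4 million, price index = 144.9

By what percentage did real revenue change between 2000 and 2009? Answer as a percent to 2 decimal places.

59.76%

Real revenue 2000 = 902.0 / 1.401 = 643.83.
Real revenue 2009 = 1490.4 / 1.449 = 1028.57.
Real growth = 1028.57 / 643.83 − 1 = 0.5976.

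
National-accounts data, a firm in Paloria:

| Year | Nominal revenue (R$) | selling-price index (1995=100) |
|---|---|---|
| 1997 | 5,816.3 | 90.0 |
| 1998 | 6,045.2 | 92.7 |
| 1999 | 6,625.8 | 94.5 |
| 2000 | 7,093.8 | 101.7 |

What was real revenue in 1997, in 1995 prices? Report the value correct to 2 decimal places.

Real revenue 1997 = 5816.3 / 0.900 = 6462.56.

R$6,462.56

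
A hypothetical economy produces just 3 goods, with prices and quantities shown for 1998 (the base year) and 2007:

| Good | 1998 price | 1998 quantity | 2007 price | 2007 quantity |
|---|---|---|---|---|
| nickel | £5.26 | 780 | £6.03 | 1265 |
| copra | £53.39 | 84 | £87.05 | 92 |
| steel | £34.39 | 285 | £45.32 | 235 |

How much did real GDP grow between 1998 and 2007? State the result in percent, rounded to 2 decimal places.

6.85%

Real GDP 1998 = Nominal GDP 1998 = 5.26·780 + 53.39·84 + 34.39·285 = 18388.71.
Real GDP 2007 (at 1998 prices) = 5.26·1265 + 53.39·92 + 34.39·235 = 19647.43.
Real growth = 19647.43/18388.71 − 1 = 0.0685.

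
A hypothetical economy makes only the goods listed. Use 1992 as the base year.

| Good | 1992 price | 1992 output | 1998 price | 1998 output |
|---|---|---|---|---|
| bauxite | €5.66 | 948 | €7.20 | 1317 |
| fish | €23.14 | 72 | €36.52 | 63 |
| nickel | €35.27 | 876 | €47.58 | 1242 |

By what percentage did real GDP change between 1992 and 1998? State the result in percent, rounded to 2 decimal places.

Real GDP 1992 = Nominal GDP 1992 = 5.66·948 + 23.14·72 + 35.27·876 = 37928.28.
Real GDP 1998 (at 1992 prices) = 5.66·1317 + 23.14·63 + 35.27·1242 = 52717.38.
Real growth = 52717.38/37928.28 − 1 = 0.3899.

38.99%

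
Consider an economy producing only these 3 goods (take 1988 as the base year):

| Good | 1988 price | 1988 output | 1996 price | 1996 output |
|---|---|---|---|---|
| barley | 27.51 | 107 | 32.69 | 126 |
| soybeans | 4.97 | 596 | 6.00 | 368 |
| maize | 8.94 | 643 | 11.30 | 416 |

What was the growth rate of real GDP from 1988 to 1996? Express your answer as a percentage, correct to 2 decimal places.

-22.65%

Real GDP 1988 = Nominal GDP 1988 = 27.51·107 + 4.97·596 + 8.94·643 = 11654.11.
Real GDP 1996 (at 1988 prices) = 27.51·126 + 4.97·368 + 8.94·416 = 9014.26.
Real growth = 9014.26/11654.11 − 1 = -0.2265.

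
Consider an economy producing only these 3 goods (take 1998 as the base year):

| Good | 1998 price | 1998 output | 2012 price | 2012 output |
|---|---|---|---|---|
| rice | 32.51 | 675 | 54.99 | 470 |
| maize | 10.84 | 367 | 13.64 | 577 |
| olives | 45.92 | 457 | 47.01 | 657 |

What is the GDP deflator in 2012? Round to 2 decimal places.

Nominal GDP 2012 = 54.99·470 + 13.64·577 + 47.01·657 = 64601.15.
Real GDP 2012 (at 1998 prices) = 32.51·470 + 10.84·577 + 45.92·657 = 51703.82.
Deflator = Nominal/Real × 100 = 64601.15/51703.82 × 100 = 124.945.

124.94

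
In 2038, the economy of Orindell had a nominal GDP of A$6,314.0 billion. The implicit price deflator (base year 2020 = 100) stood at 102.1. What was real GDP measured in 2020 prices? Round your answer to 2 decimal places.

Real GDP = Nominal / (implicit price deflator/100) = 6314.0 / 1.021 = 6184.13.

A$6,184.13 billion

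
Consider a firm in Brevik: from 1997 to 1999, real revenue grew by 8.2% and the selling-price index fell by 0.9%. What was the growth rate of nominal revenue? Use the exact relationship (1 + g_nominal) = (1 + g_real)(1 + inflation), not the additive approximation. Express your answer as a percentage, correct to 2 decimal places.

(1 + g_nom) = (1 + g_real)(1 + π) = 1.0820 × 0.9910 = 1.07226.

7.23%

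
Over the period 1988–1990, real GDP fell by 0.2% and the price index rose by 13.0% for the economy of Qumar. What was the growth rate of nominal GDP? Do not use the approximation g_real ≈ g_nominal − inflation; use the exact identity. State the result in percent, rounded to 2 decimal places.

(1 + g_nom) = (1 + g_real)(1 + π) = 0.9980 × 1.1300 = 1.12774.

12.77%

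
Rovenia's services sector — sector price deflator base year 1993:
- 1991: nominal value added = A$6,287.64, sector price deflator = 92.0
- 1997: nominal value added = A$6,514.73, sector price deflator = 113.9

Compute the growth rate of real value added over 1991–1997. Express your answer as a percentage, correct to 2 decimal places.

-16.31%

Real value added 1991 = 6287.64 / 0.920 = 6834.39.
Real value added 1997 = 6514.73 / 1.139 = 5719.69.
Real growth = 5719.69 / 6834.39 − 1 = -0.1631.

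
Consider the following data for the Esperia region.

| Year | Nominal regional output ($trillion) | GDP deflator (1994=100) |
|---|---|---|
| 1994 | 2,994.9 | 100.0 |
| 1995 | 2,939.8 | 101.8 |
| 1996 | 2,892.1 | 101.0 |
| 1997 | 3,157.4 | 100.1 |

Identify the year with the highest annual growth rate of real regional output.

1995: real = 2939.8/1.018 = 2887.82; growth vs 1994 (2994.90) = -3.58%.
1996: real = 2892.1/1.010 = 2863.47; growth vs 1995 (2887.82) = -0.84%.
1997: real = 3157.4/1.001 = 3154.25; growth vs 1996 (2863.47) = 10.15%.

1997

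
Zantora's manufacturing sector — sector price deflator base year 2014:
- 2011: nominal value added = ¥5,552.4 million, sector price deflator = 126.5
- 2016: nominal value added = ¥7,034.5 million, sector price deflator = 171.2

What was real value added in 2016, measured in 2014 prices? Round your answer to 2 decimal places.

Real value added = Nominal / (sector price deflator/100) = 7034.5 / 1.712 = 4108.94.

¥4,108.94 million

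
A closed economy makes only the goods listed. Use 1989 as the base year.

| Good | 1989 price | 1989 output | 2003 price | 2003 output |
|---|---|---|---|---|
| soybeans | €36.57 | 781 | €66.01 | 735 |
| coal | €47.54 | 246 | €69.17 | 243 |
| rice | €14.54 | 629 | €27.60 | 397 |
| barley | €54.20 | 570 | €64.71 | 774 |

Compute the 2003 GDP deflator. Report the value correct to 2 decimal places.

Nominal GDP 2003 = 66.01·735 + 69.17·243 + 27.60·397 + 64.71·774 = 126368.40.
Real GDP 2003 (at 1989 prices) = 36.57·735 + 47.54·243 + 14.54·397 + 54.20·774 = 86154.35.
Deflator = Nominal/Real × 100 = 126368.40/86154.35 × 100 = 146.677.

146.68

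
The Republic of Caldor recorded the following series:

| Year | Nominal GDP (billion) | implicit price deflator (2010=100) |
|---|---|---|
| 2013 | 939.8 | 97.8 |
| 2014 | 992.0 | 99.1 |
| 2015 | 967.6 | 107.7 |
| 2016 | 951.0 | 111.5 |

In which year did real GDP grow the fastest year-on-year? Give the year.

2014

2014: real = 992.0/0.991 = 1001.01; growth vs 2013 (960.94) = 4.17%.
2015: real = 967.6/1.077 = 898.42; growth vs 2014 (1001.01) = -10.25%.
2016: real = 951.0/1.115 = 852.91; growth vs 2015 (898.42) = -5.07%.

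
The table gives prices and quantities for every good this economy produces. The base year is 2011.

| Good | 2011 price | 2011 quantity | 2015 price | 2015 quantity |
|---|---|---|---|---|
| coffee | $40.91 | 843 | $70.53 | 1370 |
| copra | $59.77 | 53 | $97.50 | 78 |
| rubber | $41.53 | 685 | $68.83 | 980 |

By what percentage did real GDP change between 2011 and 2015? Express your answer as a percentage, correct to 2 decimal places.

Real GDP 2011 = Nominal GDP 2011 = 40.91·843 + 59.77·53 + 41.53·685 = 66102.99.
Real GDP 2015 (at 2011 prices) = 40.91·1370 + 59.77·78 + 41.53·980 = 101408.16.
Real growth = 101408.16/66102.99 − 1 = 0.5341.

53.41%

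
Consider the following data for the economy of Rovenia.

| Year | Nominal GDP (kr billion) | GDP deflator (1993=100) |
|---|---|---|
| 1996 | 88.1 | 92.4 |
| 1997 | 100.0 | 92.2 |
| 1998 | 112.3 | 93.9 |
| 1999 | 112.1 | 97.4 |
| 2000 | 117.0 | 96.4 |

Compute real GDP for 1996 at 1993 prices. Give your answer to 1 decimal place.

kr 95.3 billion

Real GDP 1996 = 88.1 / 0.924 = 95.35.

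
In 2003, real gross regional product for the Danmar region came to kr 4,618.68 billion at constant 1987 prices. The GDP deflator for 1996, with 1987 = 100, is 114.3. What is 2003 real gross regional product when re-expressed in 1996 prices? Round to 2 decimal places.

kr 5,279.15 billion

Real gross regional product in 1996 prices = Real gross regional product in 1987 prices × (P_1996/P_1987) = 4618.68 × 1.143 = 5279.15.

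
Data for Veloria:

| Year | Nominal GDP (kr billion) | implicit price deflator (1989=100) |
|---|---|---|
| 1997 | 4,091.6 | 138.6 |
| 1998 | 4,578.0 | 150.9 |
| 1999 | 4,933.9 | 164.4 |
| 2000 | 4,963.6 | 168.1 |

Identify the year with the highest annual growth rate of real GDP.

1998

1998: real = 4578.0/1.509 = 3033.80; growth vs 1997 (2952.09) = 2.77%.
1999: real = 4933.9/1.644 = 3001.16; growth vs 1998 (3033.80) = -1.08%.
2000: real = 4963.6/1.681 = 2952.77; growth vs 1999 (3001.16) = -1.61%.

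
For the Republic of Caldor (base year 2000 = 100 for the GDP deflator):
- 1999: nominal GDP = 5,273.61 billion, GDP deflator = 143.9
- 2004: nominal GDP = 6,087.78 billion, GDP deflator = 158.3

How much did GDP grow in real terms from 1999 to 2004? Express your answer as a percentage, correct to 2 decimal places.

Real GDP 1999 = 5273.61 / 1.439 = 3664.77.
Real GDP 2004 = 6087.78 / 1.583 = 3845.72.
Real growth = 3845.72 / 3664.77 − 1 = 0.0494.

4.94%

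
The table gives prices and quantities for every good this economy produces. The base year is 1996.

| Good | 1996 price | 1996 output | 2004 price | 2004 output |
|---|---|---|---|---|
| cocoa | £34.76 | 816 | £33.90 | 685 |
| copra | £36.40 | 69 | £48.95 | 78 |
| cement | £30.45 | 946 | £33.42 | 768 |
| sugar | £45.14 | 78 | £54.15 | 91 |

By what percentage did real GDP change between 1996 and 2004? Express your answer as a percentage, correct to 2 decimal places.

Real GDP 1996 = Nominal GDP 1996 = 34.76·816 + 36.40·69 + 30.45·946 + 45.14·78 = 63202.38.
Real GDP 2004 (at 1996 prices) = 34.76·685 + 36.40·78 + 30.45·768 + 45.14·91 = 54143.14.
Real growth = 54143.14/63202.38 − 1 = -0.1433.

-14.33%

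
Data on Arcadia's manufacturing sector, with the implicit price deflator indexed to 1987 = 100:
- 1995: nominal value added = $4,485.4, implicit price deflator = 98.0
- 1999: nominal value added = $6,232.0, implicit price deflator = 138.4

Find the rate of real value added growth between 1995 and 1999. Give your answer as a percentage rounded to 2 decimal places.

-1.62%

Deflate each year: 1995 → 4485.4/0.980 = 4576.94; 1999 → 6232.0/1.384 = 4502.89.
So real value added changed by 4502.89/4576.94 − 1 = -0.0162, i.e. -1.62%.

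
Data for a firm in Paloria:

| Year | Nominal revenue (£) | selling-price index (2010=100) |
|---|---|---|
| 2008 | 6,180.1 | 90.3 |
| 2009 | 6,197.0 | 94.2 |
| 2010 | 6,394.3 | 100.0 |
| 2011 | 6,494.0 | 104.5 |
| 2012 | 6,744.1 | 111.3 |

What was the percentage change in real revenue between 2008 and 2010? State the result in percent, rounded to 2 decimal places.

-6.57%

Real revenue 2008 = 6180.1/0.903 = 6843.96.
Real revenue 2010 = 6394.3/1.000 = 6394.30.
Change = 6394.30/6843.96 − 1 = -0.0657.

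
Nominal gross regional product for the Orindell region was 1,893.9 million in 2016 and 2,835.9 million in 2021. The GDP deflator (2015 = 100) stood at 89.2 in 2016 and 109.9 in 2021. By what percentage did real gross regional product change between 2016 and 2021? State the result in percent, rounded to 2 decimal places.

21.53%

Deflate each year: 2016 → 1893.9/0.892 = 2123.21; 2021 → 2835.9/1.099 = 2580.44.
So real gross regional product changed by 2580.44/2123.21 − 1 = 0.2153, i.e. 21.53%.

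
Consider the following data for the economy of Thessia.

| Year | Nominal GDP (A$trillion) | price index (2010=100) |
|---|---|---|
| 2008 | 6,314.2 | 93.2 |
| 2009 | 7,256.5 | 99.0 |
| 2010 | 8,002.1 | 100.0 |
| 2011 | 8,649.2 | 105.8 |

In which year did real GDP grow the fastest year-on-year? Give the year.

2010

2009: real = 7256.5/0.990 = 7329.80; growth vs 2008 (6774.89) = 8.19%.
2010: real = 8002.1/1.000 = 8002.10; growth vs 2009 (7329.80) = 9.17%.
2011: real = 8649.2/1.058 = 8175.05; growth vs 2010 (8002.10) = 2.16%.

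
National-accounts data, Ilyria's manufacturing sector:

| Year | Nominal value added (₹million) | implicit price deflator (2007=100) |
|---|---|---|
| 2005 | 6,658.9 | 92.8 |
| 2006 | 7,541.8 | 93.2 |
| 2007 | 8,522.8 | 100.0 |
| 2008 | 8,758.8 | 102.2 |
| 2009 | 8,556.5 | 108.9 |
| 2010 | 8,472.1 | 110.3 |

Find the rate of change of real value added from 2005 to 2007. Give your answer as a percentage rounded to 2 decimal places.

18.78%

Real value added 2005 = 6658.9/0.928 = 7175.54.
Real value added 2007 = 8522.8/1.000 = 8522.80.
Change = 8522.80/7175.54 − 1 = 0.1878.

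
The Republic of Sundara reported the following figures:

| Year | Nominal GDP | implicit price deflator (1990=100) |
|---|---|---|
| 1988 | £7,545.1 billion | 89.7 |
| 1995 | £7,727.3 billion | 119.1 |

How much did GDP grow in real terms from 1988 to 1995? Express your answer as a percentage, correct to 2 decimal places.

-22.87%

Real GDP 1988 = 7545.1 / 0.897 = 8411.48.
Real GDP 1995 = 7727.3 / 1.191 = 6488.08.
Real growth = 6488.08 / 8411.48 − 1 = -0.2287.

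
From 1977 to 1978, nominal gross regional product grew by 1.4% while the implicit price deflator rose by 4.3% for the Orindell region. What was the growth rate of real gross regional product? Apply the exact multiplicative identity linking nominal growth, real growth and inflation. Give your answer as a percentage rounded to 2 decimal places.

-2.78%

(1 + g_nom) = (1 + g_real)(1 + π), so g_real = 1.0140 / 1.0430 − 1 = -0.02780.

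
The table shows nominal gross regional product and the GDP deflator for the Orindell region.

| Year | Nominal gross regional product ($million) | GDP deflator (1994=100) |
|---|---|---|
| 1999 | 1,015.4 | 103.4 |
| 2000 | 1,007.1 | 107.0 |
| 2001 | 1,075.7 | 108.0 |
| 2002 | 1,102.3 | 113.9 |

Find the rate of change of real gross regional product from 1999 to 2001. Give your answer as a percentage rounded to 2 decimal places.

1.43%

Real gross regional product 1999 = 1015.4/1.034 = 982.01.
Real gross regional product 2001 = 1075.7/1.080 = 996.02.
Change = 996.02/982.01 − 1 = 0.0143.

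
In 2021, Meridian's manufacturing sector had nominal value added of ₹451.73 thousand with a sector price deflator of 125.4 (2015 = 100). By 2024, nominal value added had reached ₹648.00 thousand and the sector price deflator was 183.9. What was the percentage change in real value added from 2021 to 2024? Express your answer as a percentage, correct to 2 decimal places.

Real value added 2021 = 451.73 / 1.254 = 360.23.
Real value added 2024 = 648.00 / 1.839 = 352.37.
Real growth = 352.37 / 360.23 − 1 = -0.0218.

-2.18%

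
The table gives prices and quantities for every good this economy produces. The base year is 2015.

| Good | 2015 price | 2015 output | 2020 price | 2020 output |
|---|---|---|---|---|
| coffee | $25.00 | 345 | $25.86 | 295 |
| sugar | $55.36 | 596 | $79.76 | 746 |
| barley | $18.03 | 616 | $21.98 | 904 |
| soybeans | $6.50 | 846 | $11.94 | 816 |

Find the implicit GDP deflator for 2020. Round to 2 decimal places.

Nominal GDP 2020 = 25.86·295 + 79.76·746 + 21.98·904 + 11.94·816 = 96742.62.
Real GDP 2020 (at 2015 prices) = 25.00·295 + 55.36·746 + 18.03·904 + 6.50·816 = 70276.68.
Deflator = Nominal/Real × 100 = 96742.62/70276.68 × 100 = 137.660.

137.66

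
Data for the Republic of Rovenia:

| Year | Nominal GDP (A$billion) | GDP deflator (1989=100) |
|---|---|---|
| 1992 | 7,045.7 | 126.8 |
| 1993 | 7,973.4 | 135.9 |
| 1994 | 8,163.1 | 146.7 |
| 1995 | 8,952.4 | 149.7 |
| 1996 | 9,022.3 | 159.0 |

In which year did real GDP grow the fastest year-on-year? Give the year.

1995

1993: real = 7973.4/1.359 = 5867.11; growth vs 1992 (5556.55) = 5.59%.
1994: real = 8163.1/1.467 = 5564.49; growth vs 1993 (5867.11) = -5.16%.
1995: real = 8952.4/1.497 = 5980.23; growth vs 1994 (5564.49) = 7.47%.
1996: real = 9022.3/1.590 = 5674.40; growth vs 1995 (5980.23) = -5.11%.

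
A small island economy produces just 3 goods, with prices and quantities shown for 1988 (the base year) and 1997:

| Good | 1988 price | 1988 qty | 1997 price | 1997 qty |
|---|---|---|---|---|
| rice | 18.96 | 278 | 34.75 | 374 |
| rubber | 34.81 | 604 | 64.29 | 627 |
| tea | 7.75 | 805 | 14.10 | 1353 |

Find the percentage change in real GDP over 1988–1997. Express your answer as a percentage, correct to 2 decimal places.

21.11%

Real GDP 1988 = Nominal GDP 1988 = 18.96·278 + 34.81·604 + 7.75·805 = 32534.87.
Real GDP 1997 (at 1988 prices) = 18.96·374 + 34.81·627 + 7.75·1353 = 39402.66.
Real growth = 39402.66/32534.87 − 1 = 0.2111.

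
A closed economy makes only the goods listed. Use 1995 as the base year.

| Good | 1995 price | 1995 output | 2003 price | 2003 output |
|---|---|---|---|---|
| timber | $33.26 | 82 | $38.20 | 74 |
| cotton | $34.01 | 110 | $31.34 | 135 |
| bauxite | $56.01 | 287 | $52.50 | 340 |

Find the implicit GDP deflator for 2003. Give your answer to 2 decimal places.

Nominal GDP 2003 = 38.20·74 + 31.34·135 + 52.50·340 = 24907.70.
Real GDP 2003 (at 1995 prices) = 33.26·74 + 34.01·135 + 56.01·340 = 26095.99.
Deflator = Nominal/Real × 100 = 24907.70/26095.99 × 100 = 95.446.

95.45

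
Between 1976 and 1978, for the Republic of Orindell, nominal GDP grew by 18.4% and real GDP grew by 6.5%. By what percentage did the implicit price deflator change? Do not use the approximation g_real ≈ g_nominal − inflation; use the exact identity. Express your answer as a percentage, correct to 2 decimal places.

(1 + g_nom) = (1 + g_real)(1 + π), so π = 1.1840 / 1.0650 − 1 = 0.11174.

11.17%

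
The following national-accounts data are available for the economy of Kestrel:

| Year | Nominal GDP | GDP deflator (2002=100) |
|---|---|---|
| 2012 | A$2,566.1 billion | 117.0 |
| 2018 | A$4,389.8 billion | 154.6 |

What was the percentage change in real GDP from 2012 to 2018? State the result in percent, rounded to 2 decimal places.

Real GDP 2012 = 2566.1 / 1.170 = 2193.25.
Real GDP 2018 = 4389.8 / 1.546 = 2839.46.
Real growth = 2839.46 / 2193.25 − 1 = 0.2946.

29.46%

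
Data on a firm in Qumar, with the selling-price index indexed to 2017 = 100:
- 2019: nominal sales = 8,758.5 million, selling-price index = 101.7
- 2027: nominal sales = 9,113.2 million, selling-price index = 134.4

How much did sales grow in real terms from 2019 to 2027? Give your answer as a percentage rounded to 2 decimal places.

-21.27%

Deflate each year: 2019 → 8758.5/1.017 = 8612.09; 2027 → 9113.2/1.344 = 6780.65.
So real sales changed by 6780.65/8612.09 − 1 = -0.2127, i.e. -21.27%.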